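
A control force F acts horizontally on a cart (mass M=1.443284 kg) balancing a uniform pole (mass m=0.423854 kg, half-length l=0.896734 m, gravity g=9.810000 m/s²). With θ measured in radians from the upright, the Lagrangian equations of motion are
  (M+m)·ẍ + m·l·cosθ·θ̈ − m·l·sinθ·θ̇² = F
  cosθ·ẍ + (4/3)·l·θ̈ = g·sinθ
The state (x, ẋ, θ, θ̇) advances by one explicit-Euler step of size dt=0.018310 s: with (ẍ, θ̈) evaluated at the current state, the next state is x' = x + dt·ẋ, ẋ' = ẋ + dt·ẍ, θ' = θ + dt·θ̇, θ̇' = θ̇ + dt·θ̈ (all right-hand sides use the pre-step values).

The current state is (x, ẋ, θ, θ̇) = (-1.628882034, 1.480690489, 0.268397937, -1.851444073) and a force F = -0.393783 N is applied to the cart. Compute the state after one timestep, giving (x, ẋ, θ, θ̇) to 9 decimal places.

sinθ=0.265187073, cosθ=0.964196980
temp = (F + m·l·θ̇²·sinθ)/(M+m) = (-0.393783 + 0.345504309)/1.867138 = -0.025857055
θ̈ = (g·sinθ − cosθ·temp)/(l·(4/3 − m·cos²θ/(M+m))) = 2.609725454
ẍ = temp − m·l·θ̈·cosθ/(M+m) = -0.538085973
Euler: x'=-1.628882034+0.018310·1.480690489=-1.601770591, ẋ'=1.480690489+0.018310·-0.538085973=1.470838135
       θ'=0.268397937+0.018310·-1.851444073=0.234497996, θ̇'=-1.851444073+0.018310·2.609725454=-1.803660000

(-1.601770591, 1.470838135, 0.234497996, -1.803660000)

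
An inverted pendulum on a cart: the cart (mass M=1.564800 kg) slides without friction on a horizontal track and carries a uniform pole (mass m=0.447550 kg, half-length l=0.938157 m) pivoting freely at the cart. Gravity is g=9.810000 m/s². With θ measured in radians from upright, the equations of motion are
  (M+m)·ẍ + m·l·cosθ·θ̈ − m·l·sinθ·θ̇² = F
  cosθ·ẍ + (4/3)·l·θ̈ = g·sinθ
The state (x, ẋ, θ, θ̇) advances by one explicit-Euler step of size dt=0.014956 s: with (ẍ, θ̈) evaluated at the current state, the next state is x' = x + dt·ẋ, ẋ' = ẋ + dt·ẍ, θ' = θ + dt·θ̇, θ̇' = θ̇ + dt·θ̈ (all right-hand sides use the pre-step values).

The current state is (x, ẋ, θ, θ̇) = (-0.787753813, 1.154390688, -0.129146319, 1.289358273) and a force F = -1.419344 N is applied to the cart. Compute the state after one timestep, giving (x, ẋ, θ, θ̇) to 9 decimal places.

sinθ=-0.128787618, cosθ=0.991672199
temp = (F + m·l·θ̇²·sinθ)/(M+m) = (-1.419344 + -0.089895596)/2.012350 = -0.749988618
θ̈ = (g·sinθ − cosθ·temp)/(l·(4/3 − m·cos²θ/(M+m))) = -0.496958149
ẍ = temp − m·l·θ̈·cosθ/(M+m) = -0.647162955
Euler: x'=-0.787753813+0.014956·1.154390688=-0.770488746, ẋ'=1.154390688+0.014956·-0.647162955=1.144711719
       θ'=-0.129146319+0.014956·1.289358273=-0.109862677, θ̇'=1.289358273+0.014956·-0.496958149=1.281925767

(-0.770488746, 1.144711719, -0.109862677, 1.281925767)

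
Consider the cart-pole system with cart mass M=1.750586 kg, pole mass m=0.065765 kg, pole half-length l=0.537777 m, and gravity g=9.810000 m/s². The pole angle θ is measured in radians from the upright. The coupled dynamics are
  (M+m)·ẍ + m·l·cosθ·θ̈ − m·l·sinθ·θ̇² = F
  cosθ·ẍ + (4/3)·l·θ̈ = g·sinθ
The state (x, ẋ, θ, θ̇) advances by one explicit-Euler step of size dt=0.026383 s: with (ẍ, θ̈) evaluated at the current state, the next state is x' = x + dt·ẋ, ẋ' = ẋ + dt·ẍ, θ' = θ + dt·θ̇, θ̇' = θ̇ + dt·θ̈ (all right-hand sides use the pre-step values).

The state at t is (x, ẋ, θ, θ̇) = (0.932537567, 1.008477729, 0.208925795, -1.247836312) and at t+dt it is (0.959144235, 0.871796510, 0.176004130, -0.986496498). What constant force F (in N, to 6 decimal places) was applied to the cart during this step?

ẍ = (ẋ'−ẋ)/dt = (0.871796510−1.008477729)/0.026383 = -5.180655
θ̈ = (θ̇'−θ̇)/dt = (-0.986496498−-1.247836312)/0.026383 = 9.905614
sinθ=0.207409, cosθ=0.978254
F = (M+m)·ẍ + m·l·cosθ·θ̈ − m·l·sinθ·θ̇² = -9.409888 + 0.342713 − 0.011422 = -9.078597

F = -9.078597 N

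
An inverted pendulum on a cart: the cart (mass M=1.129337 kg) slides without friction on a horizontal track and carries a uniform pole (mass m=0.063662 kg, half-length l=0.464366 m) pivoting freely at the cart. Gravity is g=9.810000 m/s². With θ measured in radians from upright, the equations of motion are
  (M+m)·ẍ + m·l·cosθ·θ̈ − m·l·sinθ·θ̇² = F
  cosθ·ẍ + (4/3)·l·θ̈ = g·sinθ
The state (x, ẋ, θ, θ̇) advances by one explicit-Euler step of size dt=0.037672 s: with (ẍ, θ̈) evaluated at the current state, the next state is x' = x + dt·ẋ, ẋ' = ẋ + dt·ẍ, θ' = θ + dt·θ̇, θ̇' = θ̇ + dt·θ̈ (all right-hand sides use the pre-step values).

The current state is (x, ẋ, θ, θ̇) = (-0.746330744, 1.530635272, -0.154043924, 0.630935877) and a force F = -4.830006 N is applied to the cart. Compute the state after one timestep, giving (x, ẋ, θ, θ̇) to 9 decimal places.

sinθ=-0.153435415, cosθ=0.988158678
temp = (F + m·l·θ̇²·sinθ)/(M+m) = (-4.830006 + -0.001805663)/1.192999 = -4.050138905
θ̈ = (g·sinθ − cosθ·temp)/(l·(4/3 − m·cos²θ/(M+m))) = 4.196898143
ẍ = temp − m·l·θ̈·cosθ/(M+m) = -4.152906390
Euler: x'=-0.746330744+0.037672·1.530635272=-0.688668652, ẋ'=1.530635272+0.037672·-4.152906390=1.374186982
       θ'=-0.154043924+0.037672·0.630935877=-0.130275308, θ̇'=0.630935877+0.037672·4.196898143=0.789041424

(-0.688668652, 1.374186982, -0.130275308, 0.789041424)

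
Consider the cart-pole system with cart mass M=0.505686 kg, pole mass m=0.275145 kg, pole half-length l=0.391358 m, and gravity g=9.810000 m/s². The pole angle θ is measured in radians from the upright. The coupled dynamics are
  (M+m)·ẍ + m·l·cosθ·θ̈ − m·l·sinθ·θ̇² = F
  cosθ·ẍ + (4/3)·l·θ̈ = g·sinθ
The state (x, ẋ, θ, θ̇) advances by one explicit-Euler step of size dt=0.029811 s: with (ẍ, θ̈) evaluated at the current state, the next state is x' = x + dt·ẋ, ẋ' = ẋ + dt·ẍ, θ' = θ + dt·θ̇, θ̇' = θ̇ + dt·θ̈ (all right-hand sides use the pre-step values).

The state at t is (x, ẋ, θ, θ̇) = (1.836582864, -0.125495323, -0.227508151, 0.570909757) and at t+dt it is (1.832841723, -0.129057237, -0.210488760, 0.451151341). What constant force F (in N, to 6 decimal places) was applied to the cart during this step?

F = -0.506812 N

ẍ = (ẋ'−ẋ)/dt = (-0.129057237−-0.125495323)/0.029811 = -0.119483
θ̈ = (θ̇'−θ̇)/dt = (0.451151341−0.570909757)/0.029811 = -4.017256
sinθ=-0.225551, cosθ=0.974231
F = (M+m)·ẍ + m·l·cosθ·θ̈ − m·l·sinθ·θ̇² = -0.093296 + -0.421432 − -0.007916 = -0.506812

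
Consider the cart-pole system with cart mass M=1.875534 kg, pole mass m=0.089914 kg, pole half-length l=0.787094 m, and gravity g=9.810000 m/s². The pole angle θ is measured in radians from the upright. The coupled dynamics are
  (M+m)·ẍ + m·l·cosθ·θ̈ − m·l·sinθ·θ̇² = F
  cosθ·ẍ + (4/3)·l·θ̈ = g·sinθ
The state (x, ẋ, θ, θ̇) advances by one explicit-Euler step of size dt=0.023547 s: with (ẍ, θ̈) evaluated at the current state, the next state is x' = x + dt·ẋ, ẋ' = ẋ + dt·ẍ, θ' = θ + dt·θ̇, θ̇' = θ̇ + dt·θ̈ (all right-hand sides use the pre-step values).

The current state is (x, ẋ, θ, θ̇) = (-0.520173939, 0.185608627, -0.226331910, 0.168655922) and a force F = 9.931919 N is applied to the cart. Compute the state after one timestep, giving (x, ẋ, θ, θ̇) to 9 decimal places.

(-0.515803413, 0.310391254, -0.222360569, 0.003392873)

sinθ=-0.224404502, cosθ=0.974496085
temp = (F + m·l·θ̇²·sinθ)/(M+m) = (9.931919 + -0.000451740)/1.965448 = 5.053029772
θ̈ = (g·sinθ − cosθ·temp)/(l·(4/3 − m·cos²θ/(M+m))) = -7.018433314
ẍ = temp − m·l·θ̈·cosθ/(M+m) = 5.299300412
Euler: x'=-0.520173939+0.023547·0.185608627=-0.515803413, ẋ'=0.185608627+0.023547·5.299300412=0.310391254
       θ'=-0.226331910+0.023547·0.168655922=-0.222360569, θ̇'=0.168655922+0.023547·-7.018433314=0.003392873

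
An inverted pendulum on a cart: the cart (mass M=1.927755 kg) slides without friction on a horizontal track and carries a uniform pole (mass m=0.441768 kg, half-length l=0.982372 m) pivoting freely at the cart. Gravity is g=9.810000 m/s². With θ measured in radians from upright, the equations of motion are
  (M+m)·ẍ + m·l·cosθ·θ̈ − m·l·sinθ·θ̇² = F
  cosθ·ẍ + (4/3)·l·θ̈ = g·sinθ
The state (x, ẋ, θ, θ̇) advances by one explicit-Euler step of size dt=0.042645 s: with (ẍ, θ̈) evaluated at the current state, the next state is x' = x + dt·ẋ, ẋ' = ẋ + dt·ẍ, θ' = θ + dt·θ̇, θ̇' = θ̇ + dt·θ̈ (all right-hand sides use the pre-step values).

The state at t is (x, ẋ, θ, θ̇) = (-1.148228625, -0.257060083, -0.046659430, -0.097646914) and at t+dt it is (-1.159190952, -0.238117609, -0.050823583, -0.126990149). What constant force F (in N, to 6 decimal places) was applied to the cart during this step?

ẍ = (ẋ'−ẋ)/dt = (-0.238117609−-0.257060083)/0.042645 = 0.444190
θ̈ = (θ̇'−θ̇)/dt = (-0.126990149−-0.097646914)/0.042645 = -0.688081
sinθ=-0.046643, cosθ=0.998912
F = (M+m)·ẍ + m·l·cosθ·θ̈ − m·l·sinθ·θ̇² = 1.052518 + -0.298289 − -0.000193 = 0.754422

F = 0.754422 N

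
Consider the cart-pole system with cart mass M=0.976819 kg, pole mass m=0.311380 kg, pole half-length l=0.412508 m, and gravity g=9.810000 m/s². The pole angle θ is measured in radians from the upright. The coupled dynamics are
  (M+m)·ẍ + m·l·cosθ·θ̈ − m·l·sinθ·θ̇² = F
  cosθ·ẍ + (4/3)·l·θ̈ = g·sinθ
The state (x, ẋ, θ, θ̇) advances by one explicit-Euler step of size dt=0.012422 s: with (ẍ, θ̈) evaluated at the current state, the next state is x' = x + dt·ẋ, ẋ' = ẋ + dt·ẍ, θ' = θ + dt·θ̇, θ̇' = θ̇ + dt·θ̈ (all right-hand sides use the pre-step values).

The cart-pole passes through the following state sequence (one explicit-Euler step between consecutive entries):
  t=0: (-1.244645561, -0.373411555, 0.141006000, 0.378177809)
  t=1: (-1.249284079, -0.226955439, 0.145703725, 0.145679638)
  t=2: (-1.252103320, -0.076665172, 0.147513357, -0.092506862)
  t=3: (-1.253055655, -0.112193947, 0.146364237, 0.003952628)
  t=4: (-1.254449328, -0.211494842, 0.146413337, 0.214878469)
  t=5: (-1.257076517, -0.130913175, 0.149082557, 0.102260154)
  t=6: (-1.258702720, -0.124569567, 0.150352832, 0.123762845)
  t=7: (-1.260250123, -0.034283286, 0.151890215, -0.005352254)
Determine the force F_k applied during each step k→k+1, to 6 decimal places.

F_0 = 12.805129 N
F_1 = 13.148346 N
F_2 = -2.698019 N
F_3 = -8.140095 N
F_4 = 7.203654 N
F_5 = 0.877529 N
F_6 = 8.042644 N

step 0→1:
  ẍ = (ẋ'−ẋ)/dt = (-0.226955439−-0.373411555)/0.012422 = 11.790059
  θ̈ = (θ̇'−θ̇)/dt = (0.145679638−0.378177809)/0.012422 = -18.716646
  sinθ=0.140539, cosθ=0.990075
  F = (M+m)·ẍ + m·l·cosθ·θ̈ − m·l·sinθ·θ̇² = 15.187943 + -2.380232 − 0.002582 = 12.805129
step 1→2:
  ẍ = (ẋ'−ẋ)/dt = (-0.076665172−-0.226955439)/0.012422 = 12.098717
  θ̈ = (θ̇'−θ̇)/dt = (-0.092506862−0.145679638)/0.012422 = -19.174569
  sinθ=0.145189, cosθ=0.989404
  F = (M+m)·ẍ + m·l·cosθ·θ̈ − m·l·sinθ·θ̇² = 15.585556 + -2.436814 − 0.000396 = 13.148346
step 2→3:
  ẍ = (ẋ'−ẋ)/dt = (-0.112193947−-0.076665172)/0.012422 = -2.860149
  θ̈ = (θ̇'−θ̇)/dt = (0.003952628−-0.092506862)/0.012422 = 7.765214
  sinθ=0.146979, cosθ=0.989140
  F = (M+m)·ẍ + m·l·cosθ·θ̈ − m·l·sinθ·θ̇² = -3.684442 + 0.986584 − 0.000162 = -2.698019
step 3→4:
  ẍ = (ẋ'−ẋ)/dt = (-0.211494842−-0.112193947)/0.012422 = -7.993954
  θ̈ = (θ̇'−θ̇)/dt = (0.214878469−0.003952628)/0.012422 = 16.980023
  sinθ=0.145842, cosθ=0.989308
  F = (M+m)·ẍ + m·l·cosθ·θ̈ − m·l·sinθ·θ̇² = -10.297803 + 2.157709 − 0.000000 = -8.140095
step 4→5:
  ẍ = (ẋ'−ẋ)/dt = (-0.130913175−-0.211494842)/0.012422 = 6.487012
  θ̈ = (θ̇'−θ̇)/dt = (0.102260154−0.214878469)/0.012422 = -9.066037
  sinθ=0.145891, cosθ=0.989301
  F = (M+m)·ẍ + m·l·cosθ·θ̈ − m·l·sinθ·θ̇² = 8.356563 + -1.152044 − 0.000865 = 7.203654
step 5→6:
  ẍ = (ẋ'−ẋ)/dt = (-0.124569567−-0.130913175)/0.012422 = 0.510675
  θ̈ = (θ̇'−θ̇)/dt = (0.123762845−0.102260154)/0.012422 = 1.731017
  sinθ=0.148531, cosθ=0.988908
  F = (M+m)·ẍ + m·l·cosθ·θ̈ − m·l·sinθ·θ̇² = 0.657851 + 0.219877 − 0.000200 = 0.877529
step 6→7:
  ẍ = (ẋ'−ẋ)/dt = (-0.034283286−-0.124569567)/0.012422 = 7.268256
  θ̈ = (θ̇'−θ̇)/dt = (-0.005352254−0.123762845)/0.012422 = -10.394067
  sinθ=0.149787, cosθ=0.988718
  F = (M+m)·ẍ + m·l·cosθ·θ̈ − m·l·sinθ·θ̇² = 9.362961 + -1.320022 − 0.000295 = 8.042644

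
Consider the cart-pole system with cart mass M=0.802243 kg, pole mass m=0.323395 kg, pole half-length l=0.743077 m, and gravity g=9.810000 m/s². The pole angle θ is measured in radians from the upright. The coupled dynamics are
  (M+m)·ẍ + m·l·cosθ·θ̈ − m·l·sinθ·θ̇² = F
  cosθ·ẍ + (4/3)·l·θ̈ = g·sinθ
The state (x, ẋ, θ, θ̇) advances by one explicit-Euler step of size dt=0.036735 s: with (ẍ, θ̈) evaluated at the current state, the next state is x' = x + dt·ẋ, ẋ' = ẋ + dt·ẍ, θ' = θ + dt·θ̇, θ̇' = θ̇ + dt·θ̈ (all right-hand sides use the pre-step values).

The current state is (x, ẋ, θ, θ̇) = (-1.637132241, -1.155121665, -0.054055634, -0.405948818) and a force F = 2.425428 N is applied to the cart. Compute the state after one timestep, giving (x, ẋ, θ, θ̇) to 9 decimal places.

(-1.679565635, -1.049062449, -0.068968164, -0.532491757)

sinθ=-0.054029313, cosθ=0.998539350
temp = (F + m·l·θ̇²·sinθ)/(M+m) = (2.425428 + -0.002139632)/1.125638 = 2.152813220
θ̈ = (g·sinθ − cosθ·temp)/(l·(4/3 − m·cos²θ/(M+m))) = -3.444751290
ẍ = temp − m·l·θ̈·cosθ/(M+m) = 2.887143489
Euler: x'=-1.637132241+0.036735·-1.155121665=-1.679565635, ẋ'=-1.155121665+0.036735·2.887143489=-1.049062449
       θ'=-0.054055634+0.036735·-0.405948818=-0.068968164, θ̇'=-0.405948818+0.036735·-3.444751290=-0.532491757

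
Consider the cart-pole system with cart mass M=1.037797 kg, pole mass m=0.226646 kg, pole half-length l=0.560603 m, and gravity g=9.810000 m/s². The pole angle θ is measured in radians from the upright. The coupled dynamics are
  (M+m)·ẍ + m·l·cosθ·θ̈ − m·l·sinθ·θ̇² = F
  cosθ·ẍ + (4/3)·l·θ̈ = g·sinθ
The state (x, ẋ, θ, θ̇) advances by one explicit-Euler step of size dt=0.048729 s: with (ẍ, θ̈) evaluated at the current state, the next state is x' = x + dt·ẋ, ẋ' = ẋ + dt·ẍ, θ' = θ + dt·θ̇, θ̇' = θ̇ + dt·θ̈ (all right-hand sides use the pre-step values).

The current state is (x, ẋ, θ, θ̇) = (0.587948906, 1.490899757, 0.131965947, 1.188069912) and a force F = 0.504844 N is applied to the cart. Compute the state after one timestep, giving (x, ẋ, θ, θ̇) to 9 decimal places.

sinθ=0.131583249, cosθ=0.991305124
temp = (F + m·l·θ̇²·sinθ)/(M+m) = (0.504844 + 0.023598700)/1.264443 = 0.417925284
θ̈ = (g·sinθ − cosθ·temp)/(l·(4/3 − m·cos²θ/(M+m))) = 1.351174174
ẍ = temp − m·l·θ̈·cosθ/(M+m) = 0.283332150
Euler: x'=0.587948906+0.048729·1.490899757=0.660598960, ẋ'=1.490899757+0.048729·0.283332150=1.504706249
       θ'=0.131965947+0.048729·1.188069912=0.189859406, θ̇'=1.188069912+0.048729·1.351174174=1.253911278

(0.660598960, 1.504706249, 0.189859406, 1.253911278)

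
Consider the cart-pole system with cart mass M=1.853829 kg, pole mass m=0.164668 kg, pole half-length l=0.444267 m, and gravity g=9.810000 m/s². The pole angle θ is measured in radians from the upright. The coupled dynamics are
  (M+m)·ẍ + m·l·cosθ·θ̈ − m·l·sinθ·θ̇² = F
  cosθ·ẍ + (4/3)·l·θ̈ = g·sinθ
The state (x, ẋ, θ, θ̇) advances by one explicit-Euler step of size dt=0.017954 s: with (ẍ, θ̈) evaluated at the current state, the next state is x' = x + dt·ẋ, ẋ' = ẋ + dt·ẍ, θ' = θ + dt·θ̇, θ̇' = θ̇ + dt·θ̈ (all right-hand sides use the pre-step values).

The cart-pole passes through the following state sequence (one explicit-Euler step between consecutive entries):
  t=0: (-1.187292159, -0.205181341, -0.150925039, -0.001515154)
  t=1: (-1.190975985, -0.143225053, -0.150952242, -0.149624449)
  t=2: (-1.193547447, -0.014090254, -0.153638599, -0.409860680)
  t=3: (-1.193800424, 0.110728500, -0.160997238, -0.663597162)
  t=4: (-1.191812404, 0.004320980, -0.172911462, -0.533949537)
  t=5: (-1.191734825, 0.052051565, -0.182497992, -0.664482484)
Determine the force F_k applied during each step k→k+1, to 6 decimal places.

F_0 = 6.368864 N
F_1 = 13.470042 N
F_2 = 13.013045 N
F_3 = -11.436372 N
F_4 = 4.845802 N

step 0→1:
  ẍ = (ẋ'−ẋ)/dt = (-0.143225053−-0.205181341)/0.017954 = 3.450835
  θ̈ = (θ̇'−θ̇)/dt = (-0.149624449−-0.001515154)/0.017954 = -8.249376
  sinθ=-0.150353, cosθ=0.988632
  F = (M+m)·ẍ + m·l·cosθ·θ̈ − m·l·sinθ·θ̇² = 6.965500 + -0.596636 − -0.000000 = 6.368864
step 1→2:
  ẍ = (ẋ'−ẋ)/dt = (-0.014090254−-0.143225053)/0.017954 = 7.192536
  θ̈ = (θ̇'−θ̇)/dt = (-0.409860680−-0.149624449)/0.017954 = -14.494610
  sinθ=-0.150380, cosθ=0.988628
  F = (M+m)·ẍ + m·l·cosθ·θ̈ − m·l·sinθ·θ̇² = 14.518113 + -1.048318 − -0.000246 = 13.470042
step 2→3:
  ẍ = (ẋ'−ẋ)/dt = (0.110728500−-0.014090254)/0.017954 = 6.952142
  θ̈ = (θ̇'−θ̇)/dt = (-0.663597162−-0.409860680)/0.017954 = -14.132588
  sinθ=-0.153035, cosθ=0.988221
  F = (M+m)·ẍ + m·l·cosθ·θ̈ − m·l·sinθ·θ̇² = 14.032877 + -1.021713 − -0.001881 = 13.013045
step 3→4:
  ẍ = (ẋ'−ẋ)/dt = (0.004320980−0.110728500)/0.017954 = -5.926675
  θ̈ = (θ̇'−θ̇)/dt = (-0.533949537−-0.663597162)/0.017954 = 7.221100
  sinθ=-0.160303, cosθ=0.987068
  F = (M+m)·ẍ + m·l·cosθ·θ̈ − m·l·sinθ·θ̇² = -11.962975 + 0.521439 − -0.005164 = -11.436372
step 4→5:
  ẍ = (ẋ'−ẋ)/dt = (0.052051565−0.004320980)/0.017954 = 2.658493
  θ̈ = (θ̇'−θ̇)/dt = (-0.664482484−-0.533949537)/0.017954 = -7.270410
  sinθ=-0.172051, cosθ=0.985088
  F = (M+m)·ẍ + m·l·cosθ·θ̈ − m·l·sinθ·θ̇² = 5.366160 + -0.523947 − -0.003588 = 4.845802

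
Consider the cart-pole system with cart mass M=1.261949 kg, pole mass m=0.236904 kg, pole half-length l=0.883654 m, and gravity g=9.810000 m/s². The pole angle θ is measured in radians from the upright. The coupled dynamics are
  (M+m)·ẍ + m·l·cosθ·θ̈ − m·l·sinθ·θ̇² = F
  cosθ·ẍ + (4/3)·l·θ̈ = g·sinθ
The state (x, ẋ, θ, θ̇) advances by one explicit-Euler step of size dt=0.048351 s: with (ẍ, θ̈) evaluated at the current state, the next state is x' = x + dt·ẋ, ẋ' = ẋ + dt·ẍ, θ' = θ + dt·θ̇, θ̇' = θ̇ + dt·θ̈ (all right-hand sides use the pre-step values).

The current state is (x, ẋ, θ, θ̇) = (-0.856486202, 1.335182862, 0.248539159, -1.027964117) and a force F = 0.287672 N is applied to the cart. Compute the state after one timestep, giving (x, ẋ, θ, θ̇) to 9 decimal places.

(-0.791928775, 1.332514687, 0.198836066, -0.926738841)

sinθ=0.245988269, cosθ=0.969272806
temp = (F + m·l·θ̇²·sinθ)/(M+m) = (0.287672 + 0.054415791)/1.498853 = 0.228233050
θ̈ = (g·sinθ − cosθ·temp)/(l·(4/3 − m·cos²θ/(M+m))) = 2.093550816
ẍ = temp − m·l·θ̈·cosθ/(M+m) = -0.055183453
Euler: x'=-0.856486202+0.048351·1.335182862=-0.791928775, ẋ'=1.335182862+0.048351·-0.055183453=1.332514687
       θ'=0.248539159+0.048351·-1.027964117=0.198836066, θ̇'=-1.027964117+0.048351·2.093550816=-0.926738841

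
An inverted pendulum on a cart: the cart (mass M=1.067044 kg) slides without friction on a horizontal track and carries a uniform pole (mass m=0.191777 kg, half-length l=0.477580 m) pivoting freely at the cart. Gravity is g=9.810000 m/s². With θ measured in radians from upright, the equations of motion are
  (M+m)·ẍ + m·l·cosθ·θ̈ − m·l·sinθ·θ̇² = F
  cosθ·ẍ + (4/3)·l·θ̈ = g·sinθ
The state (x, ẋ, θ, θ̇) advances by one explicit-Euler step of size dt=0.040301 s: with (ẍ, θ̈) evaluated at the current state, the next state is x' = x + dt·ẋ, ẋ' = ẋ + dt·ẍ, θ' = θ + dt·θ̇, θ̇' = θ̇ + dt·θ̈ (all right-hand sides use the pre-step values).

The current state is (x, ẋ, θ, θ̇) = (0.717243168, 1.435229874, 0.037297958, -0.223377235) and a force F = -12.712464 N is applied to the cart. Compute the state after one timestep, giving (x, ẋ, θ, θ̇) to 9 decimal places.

sinθ=0.037289311, cosθ=0.999304512
temp = (F + m·l·θ̇²·sinθ)/(M+m) = (-12.712464 + 0.000170414)/1.258821 = -10.098571271
θ̈ = (g·sinθ − cosθ·temp)/(l·(4/3 − m·cos²θ/(M+m))) = 18.537570645
ẍ = temp − m·l·θ̈·cosθ/(M+m) = -11.446383337
Euler: x'=0.717243168+0.040301·1.435229874=0.775084367, ẋ'=1.435229874+0.040301·-11.446383337=0.973929179
       θ'=0.037297958+0.040301·-0.223377235=0.028295632, θ̇'=-0.223377235+0.040301·18.537570645=0.523705400

(0.775084367, 0.973929179, 0.028295632, 0.523705400)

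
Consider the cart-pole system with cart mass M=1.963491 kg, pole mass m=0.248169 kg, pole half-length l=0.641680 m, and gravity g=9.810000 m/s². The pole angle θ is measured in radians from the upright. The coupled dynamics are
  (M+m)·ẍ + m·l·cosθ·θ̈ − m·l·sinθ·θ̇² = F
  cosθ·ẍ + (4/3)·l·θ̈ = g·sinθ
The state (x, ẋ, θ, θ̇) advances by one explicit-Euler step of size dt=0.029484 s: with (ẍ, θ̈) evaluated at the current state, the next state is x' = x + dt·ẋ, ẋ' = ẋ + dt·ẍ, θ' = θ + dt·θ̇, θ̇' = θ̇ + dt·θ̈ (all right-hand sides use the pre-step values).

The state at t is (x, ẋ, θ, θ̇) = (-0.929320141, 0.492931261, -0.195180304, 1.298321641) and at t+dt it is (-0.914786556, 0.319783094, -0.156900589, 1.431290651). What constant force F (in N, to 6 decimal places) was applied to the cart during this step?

ẍ = (ẋ'−ẋ)/dt = (0.319783094−0.492931261)/0.029484 = -5.872615
θ̈ = (θ̇'−θ̇)/dt = (1.431290651−1.298321641)/0.029484 = 4.509870
sinθ=-0.193943, cosθ=0.981013
F = (M+m)·ẍ + m·l·cosθ·θ̈ − m·l·sinθ·θ̇² = -12.988227 + 0.704538 − -0.052060 = -12.231628

F = -12.231628 N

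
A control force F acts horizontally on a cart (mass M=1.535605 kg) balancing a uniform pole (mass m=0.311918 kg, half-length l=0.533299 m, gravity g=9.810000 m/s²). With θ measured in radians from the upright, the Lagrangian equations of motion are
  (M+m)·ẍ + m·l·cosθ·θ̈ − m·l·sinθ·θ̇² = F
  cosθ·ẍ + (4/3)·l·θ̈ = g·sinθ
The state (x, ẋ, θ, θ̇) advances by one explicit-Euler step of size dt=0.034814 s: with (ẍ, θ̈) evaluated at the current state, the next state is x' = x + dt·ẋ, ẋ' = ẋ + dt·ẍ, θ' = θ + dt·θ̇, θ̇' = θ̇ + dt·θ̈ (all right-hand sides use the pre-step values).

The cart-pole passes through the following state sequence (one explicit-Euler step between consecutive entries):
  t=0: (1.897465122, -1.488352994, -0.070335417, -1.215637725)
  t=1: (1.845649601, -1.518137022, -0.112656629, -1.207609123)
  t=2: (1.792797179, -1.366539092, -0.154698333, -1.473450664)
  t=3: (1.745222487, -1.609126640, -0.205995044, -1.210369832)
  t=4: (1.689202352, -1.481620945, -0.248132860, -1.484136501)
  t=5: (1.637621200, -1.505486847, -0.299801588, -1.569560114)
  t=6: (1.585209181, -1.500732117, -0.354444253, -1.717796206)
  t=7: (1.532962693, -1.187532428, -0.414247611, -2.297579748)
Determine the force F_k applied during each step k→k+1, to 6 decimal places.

step 0→1:
  ẍ = (ẋ'−ẋ)/dt = (-1.518137022−-1.488352994)/0.034814 = -0.855519
  θ̈ = (θ̇'−θ̇)/dt = (-1.207609123−-1.215637725)/0.034814 = 0.230614
  sinθ=-0.070277, cosθ=0.997527
  F = (M+m)·ẍ + m·l·cosθ·θ̈ − m·l·sinθ·θ̇² = -1.580590 + 0.038267 − -0.017276 = -1.525048
step 1→2:
  ẍ = (ẋ'−ẋ)/dt = (-1.366539092−-1.518137022)/0.034814 = 4.354511
  θ̈ = (θ̇'−θ̇)/dt = (-1.473450664−-1.207609123)/0.034814 = -7.636053
  sinθ=-0.112418, cosθ=0.993661
  F = (M+m)·ẍ + m·l·cosθ·θ̈ − m·l·sinθ·θ̇² = 8.045058 + -1.262171 − -0.027271 = 6.810158
step 2→3:
  ẍ = (ẋ'−ẋ)/dt = (-1.609126640−-1.366539092)/0.034814 = -6.968103
  θ̈ = (θ̇'−θ̇)/dt = (-1.210369832−-1.473450664)/0.034814 = 7.556754
  sinθ=-0.154082, cosθ=0.988058
  F = (M+m)·ẍ + m·l·cosθ·θ̈ − m·l·sinθ·θ̇² = -12.873731 + 1.242021 − -0.055646 = -11.576064
step 3→4:
  ẍ = (ẋ'−ẋ)/dt = (-1.481620945−-1.609126640)/0.034814 = 3.662483
  θ̈ = (θ̇'−θ̇)/dt = (-1.484136501−-1.210369832)/0.034814 = -7.863695
  sinθ=-0.204541, cosθ=0.978858
  F = (M+m)·ẍ + m·l·cosθ·θ̈ − m·l·sinθ·θ̇² = 6.766522 + -1.280435 − -0.049846 = 5.535933
step 4→5:
  ẍ = (ẋ'−ẋ)/dt = (-1.505486847−-1.481620945)/0.034814 = -0.685526
  θ̈ = (θ̇'−θ̇)/dt = (-1.569560114−-1.484136501)/0.034814 = -2.453714
  sinθ=-0.245594, cosθ=0.969373
  F = (M+m)·ẍ + m·l·cosθ·θ̈ − m·l·sinθ·θ̇² = -1.266525 + -0.395664 − -0.089987 = -1.572202
step 5→6:
  ẍ = (ẋ'−ẋ)/dt = (-1.500732117−-1.505486847)/0.034814 = 0.136575
  θ̈ = (θ̇'−θ̇)/dt = (-1.717796206−-1.569560114)/0.034814 = -4.257945
  sinθ=-0.295331, cosθ=0.955395
  F = (M+m)·ẍ + m·l·cosθ·θ̈ − m·l·sinθ·θ̇² = 0.252326 + -0.676697 − -0.121025 = -0.303346
step 6→7:
  ẍ = (ẋ'−ẋ)/dt = (-1.187532428−-1.500732117)/0.034814 = 8.996372
  θ̈ = (θ̇'−θ̇)/dt = (-2.297579748−-1.717796206)/0.034814 = -16.653747
  sinθ=-0.347069, cosθ=0.937840
  F = (M+m)·ẍ + m·l·cosθ·θ̈ − m·l·sinθ·θ̇² = 16.621004 + -2.598075 − -0.170361 = 14.193290

F_0 = -1.525048 N
F_1 = 6.810158 N
F_2 = -11.576064 N
F_3 = 5.535933 N
F_4 = -1.572202 N
F_5 = -0.303346 N
F_6 = 14.193290 N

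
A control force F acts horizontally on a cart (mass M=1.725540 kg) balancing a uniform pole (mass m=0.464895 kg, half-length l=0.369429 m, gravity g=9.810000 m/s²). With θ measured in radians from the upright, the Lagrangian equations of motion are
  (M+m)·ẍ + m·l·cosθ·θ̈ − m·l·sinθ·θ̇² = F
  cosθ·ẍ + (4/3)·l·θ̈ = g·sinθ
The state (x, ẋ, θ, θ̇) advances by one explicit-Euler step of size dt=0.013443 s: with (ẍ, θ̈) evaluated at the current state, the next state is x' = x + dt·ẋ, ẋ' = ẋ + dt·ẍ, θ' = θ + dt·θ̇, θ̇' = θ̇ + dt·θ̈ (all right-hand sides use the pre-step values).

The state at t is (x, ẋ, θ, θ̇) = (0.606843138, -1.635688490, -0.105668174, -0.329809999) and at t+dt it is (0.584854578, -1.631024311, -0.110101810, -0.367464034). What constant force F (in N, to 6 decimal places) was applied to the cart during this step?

F = 0.283584 N

ẍ = (ẋ'−ẋ)/dt = (-1.631024311−-1.635688490)/0.013443 = 0.346960
θ̈ = (θ̇'−θ̇)/dt = (-0.367464034−-0.329809999)/0.013443 = -2.801014
sinθ=-0.105472, cosθ=0.994422
F = (M+m)·ẍ + m·l·cosθ·θ̈ − m·l·sinθ·θ̇² = 0.759993 + -0.478379 − -0.001970 = 0.283584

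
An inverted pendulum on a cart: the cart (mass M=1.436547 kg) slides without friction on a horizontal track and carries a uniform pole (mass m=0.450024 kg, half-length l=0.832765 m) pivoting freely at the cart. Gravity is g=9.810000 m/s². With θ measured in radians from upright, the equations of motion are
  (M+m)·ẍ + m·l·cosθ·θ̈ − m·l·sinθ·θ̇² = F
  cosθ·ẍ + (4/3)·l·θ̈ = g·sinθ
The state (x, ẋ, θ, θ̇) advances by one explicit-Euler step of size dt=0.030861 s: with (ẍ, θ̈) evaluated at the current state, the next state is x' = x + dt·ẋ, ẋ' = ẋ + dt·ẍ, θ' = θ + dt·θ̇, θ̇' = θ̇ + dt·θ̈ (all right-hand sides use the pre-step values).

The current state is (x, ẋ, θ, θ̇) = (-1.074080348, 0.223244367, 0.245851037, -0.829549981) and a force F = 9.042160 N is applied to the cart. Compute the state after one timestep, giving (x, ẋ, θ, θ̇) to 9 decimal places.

sinθ=0.243381860, cosθ=0.969930549
temp = (F + m·l·θ̇²·sinθ)/(M+m) = (9.042160 + 0.062767013)/1.886571 = 4.826177765
θ̈ = (g·sinθ − cosθ·temp)/(l·(4/3 − m·cos²θ/(M+m))) = -2.483542077
ẍ = temp − m·l·θ̈·cosθ/(M+m) = 5.304694517
Euler: x'=-1.074080348+0.030861·0.223244367=-1.067190804, ẋ'=0.223244367+0.030861·5.304694517=0.386952544
       θ'=0.245851037+0.030861·-0.829549981=0.220250295, θ̇'=-0.829549981+0.030861·-2.483542077=-0.906194573

(-1.067190804, 0.386952544, 0.220250295, -0.906194573)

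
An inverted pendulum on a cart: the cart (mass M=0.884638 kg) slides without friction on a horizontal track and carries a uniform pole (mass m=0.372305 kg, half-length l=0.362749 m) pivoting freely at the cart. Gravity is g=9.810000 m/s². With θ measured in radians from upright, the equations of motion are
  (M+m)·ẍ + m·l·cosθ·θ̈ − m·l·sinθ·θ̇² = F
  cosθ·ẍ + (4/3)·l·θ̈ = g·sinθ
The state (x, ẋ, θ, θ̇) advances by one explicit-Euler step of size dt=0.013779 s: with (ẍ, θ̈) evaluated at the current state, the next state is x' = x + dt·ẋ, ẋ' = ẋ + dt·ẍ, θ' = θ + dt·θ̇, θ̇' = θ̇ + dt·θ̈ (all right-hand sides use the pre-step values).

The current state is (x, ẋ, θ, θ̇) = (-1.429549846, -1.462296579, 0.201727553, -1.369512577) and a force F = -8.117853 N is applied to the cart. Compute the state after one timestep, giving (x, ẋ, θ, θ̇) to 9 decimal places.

(-1.449698831, -1.582190218, 0.182857039, -1.070657636)

sinθ=0.200362150, cosθ=0.979721904
temp = (F + m·l·θ̇²·sinθ)/(M+m) = (-8.117853 + 0.050751961)/1.256943 = -6.418032511
θ̈ = (g·sinθ − cosθ·temp)/(l·(4/3 − m·cos²θ/(M+m))) = 21.689160403
ẍ = temp − m·l·θ̈·cosθ/(M+m) = -8.701185783
Euler: x'=-1.429549846+0.013779·-1.462296579=-1.449698831, ẋ'=-1.462296579+0.013779·-8.701185783=-1.582190218
       θ'=0.201727553+0.013779·-1.369512577=0.182857039, θ̇'=-1.369512577+0.013779·21.689160403=-1.070657636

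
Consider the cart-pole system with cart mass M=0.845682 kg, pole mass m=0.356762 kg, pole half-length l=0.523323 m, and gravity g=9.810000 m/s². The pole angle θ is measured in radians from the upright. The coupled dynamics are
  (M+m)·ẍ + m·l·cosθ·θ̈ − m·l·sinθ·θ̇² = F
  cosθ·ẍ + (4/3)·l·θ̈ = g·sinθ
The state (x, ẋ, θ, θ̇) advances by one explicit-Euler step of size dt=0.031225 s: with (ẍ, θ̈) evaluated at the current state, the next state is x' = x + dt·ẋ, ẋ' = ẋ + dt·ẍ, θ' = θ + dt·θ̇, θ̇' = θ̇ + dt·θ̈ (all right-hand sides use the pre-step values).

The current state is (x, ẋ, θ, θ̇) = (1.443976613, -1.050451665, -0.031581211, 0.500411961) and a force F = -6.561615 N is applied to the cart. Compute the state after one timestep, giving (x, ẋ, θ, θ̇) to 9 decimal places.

sinθ=-0.031575962, cosθ=0.999501355
temp = (F + m·l·θ̇²·sinθ)/(M+m) = (-6.561615 + -0.001476252)/1.202444 = -5.458126326
θ̈ = (g·sinθ − cosθ·temp)/(l·(4/3 − m·cos²θ/(M+m))) = 9.482432886
ẍ = temp − m·l·θ̈·cosθ/(M+m) = -6.929715951
Euler: x'=1.443976613+0.031225·-1.050451665=1.411176260, ẋ'=-1.050451665+0.031225·-6.929715951=-1.266832046
       θ'=-0.031581211+0.031225·0.500411961=-0.015955848, θ̇'=0.500411961+0.031225·9.482432886=0.796500928

(1.411176260, -1.266832046, -0.015955848, 0.796500928)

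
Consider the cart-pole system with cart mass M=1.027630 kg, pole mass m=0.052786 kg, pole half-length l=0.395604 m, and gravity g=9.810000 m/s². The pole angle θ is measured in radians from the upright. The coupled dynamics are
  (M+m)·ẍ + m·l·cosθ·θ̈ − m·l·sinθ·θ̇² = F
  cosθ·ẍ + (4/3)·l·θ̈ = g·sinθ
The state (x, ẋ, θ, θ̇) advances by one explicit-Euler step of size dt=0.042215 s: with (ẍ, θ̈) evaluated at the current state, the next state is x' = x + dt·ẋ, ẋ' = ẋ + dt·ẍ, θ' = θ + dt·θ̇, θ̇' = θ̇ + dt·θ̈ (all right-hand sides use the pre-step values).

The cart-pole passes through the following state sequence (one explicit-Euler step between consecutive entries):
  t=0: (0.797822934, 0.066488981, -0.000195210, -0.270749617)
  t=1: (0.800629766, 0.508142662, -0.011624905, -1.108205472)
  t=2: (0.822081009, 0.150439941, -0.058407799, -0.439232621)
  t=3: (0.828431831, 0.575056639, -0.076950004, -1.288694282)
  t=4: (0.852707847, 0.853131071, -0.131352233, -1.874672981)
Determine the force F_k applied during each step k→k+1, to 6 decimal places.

step 0→1:
  ẍ = (ẋ'−ẋ)/dt = (0.508142662−0.066488981)/0.042215 = 10.462008
  θ̈ = (θ̇'−θ̇)/dt = (-1.108205472−-0.270749617)/0.042215 = -19.837874
  sinθ=-0.000195, cosθ=1.000000
  F = (M+m)·ẍ + m·l·cosθ·θ̈ − m·l·sinθ·θ̇² = 11.303321 + -0.414261 − -0.000000 = 10.889060
step 1→2:
  ẍ = (ẋ'−ẋ)/dt = (0.150439941−0.508142662)/0.042215 = -8.473356
  θ̈ = (θ̇'−θ̇)/dt = (-0.439232621−-1.108205472)/0.042215 = 15.846804
  sinθ=-0.011625, cosθ=0.999932
  F = (M+m)·ẍ + m·l·cosθ·θ̈ − m·l·sinθ·θ̇² = -9.154749 + 0.330896 − -0.000298 = -8.823555
step 2→3:
  ẍ = (ẋ'−ẋ)/dt = (0.575056639−0.150439941)/0.042215 = 10.058432
  θ̈ = (θ̇'−θ̇)/dt = (-1.288694282−-0.439232621)/0.042215 = -20.122271
  sinθ=-0.058375, cosθ=0.998295
  F = (M+m)·ẍ + m·l·cosθ·θ̈ − m·l·sinθ·θ̇² = 10.867291 + -0.419484 − -0.000235 = 10.448042
step 3→4:
  ẍ = (ẋ'−ẋ)/dt = (0.853131071−0.575056639)/0.042215 = 6.587100
  θ̈ = (θ̇'−θ̇)/dt = (-1.874672981−-1.288694282)/0.042215 = -13.880817
  sinθ=-0.076874, cosθ=0.997041
  F = (M+m)·ẍ + m·l·cosθ·θ̈ − m·l·sinθ·θ̇² = 7.116808 + -0.289006 − -0.002666 = 6.830468

F_0 = 10.889060 N
F_1 = -8.823555 N
F_2 = 10.448042 N
F_3 = 6.830468 N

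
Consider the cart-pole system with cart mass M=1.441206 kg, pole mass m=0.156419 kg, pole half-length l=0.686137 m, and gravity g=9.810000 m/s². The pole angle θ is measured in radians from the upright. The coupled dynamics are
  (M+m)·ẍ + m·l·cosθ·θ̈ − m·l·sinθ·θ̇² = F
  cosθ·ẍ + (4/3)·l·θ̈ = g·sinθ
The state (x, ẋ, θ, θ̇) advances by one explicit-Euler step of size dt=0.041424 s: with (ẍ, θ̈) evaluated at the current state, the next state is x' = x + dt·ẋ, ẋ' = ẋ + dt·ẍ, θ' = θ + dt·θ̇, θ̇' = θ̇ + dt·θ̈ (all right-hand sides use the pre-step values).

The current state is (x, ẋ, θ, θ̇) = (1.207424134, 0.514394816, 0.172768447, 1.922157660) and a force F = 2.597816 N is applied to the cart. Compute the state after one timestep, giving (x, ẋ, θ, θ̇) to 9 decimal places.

(1.228732425, 0.583382414, 0.252391906, 1.924232879)

sinθ=0.171910236, cosθ=0.985112618
temp = (F + m·l·θ̇²·sinθ)/(M+m) = (2.597816 + 0.068167928)/1.597625 = 1.668716957
θ̈ = (g·sinθ − cosθ·temp)/(l·(4/3 − m·cos²θ/(M+m))) = 0.050097033
ẍ = temp − m·l·θ̈·cosθ/(M+m) = 1.665401653
Euler: x'=1.207424134+0.041424·0.514394816=1.228732425, ẋ'=0.514394816+0.041424·1.665401653=0.583382414
       θ'=0.172768447+0.041424·1.922157660=0.252391906, θ̇'=1.922157660+0.041424·0.050097033=1.924232879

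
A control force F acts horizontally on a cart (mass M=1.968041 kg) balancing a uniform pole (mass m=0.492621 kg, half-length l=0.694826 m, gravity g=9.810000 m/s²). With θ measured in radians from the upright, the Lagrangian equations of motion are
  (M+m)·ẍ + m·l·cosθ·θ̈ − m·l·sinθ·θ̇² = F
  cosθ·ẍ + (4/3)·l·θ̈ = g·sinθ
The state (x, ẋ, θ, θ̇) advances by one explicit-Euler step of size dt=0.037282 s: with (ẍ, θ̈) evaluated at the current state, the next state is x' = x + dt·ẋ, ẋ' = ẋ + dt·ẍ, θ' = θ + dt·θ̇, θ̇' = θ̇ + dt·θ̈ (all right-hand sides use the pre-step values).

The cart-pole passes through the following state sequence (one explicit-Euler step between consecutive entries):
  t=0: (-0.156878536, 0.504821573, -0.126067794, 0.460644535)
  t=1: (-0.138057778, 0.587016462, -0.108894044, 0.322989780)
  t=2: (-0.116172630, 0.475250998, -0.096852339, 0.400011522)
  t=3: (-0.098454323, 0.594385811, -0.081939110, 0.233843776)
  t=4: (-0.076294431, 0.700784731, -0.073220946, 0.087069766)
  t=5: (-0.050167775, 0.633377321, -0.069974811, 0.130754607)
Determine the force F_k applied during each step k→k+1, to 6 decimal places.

step 0→1:
  ẍ = (ẋ'−ẋ)/dt = (0.587016462−0.504821573)/0.037282 = 2.204680
  θ̈ = (θ̇'−θ̇)/dt = (0.322989780−0.460644535)/0.037282 = -3.692258
  sinθ=-0.125734, cosθ=0.992064
  F = (M+m)·ẍ + m·l·cosθ·θ̈ − m·l·sinθ·θ̇² = 5.424973 + -1.253778 − -0.009132 = 4.180327
step 1→2:
  ẍ = (ẋ'−ẋ)/dt = (0.475250998−0.587016462)/0.037282 = -2.997840
  θ̈ = (θ̇'−θ̇)/dt = (0.400011522−0.322989780)/0.037282 = 2.065923
  sinθ=-0.108679, cosθ=0.994077
  F = (M+m)·ẍ + m·l·cosθ·θ̈ − m·l·sinθ·θ̇² = -7.376671 + 0.702948 − -0.003881 = -6.669842
step 2→3:
  ẍ = (ẋ'−ẋ)/dt = (0.594385811−0.475250998)/0.037282 = 3.195505
  θ̈ = (θ̇'−θ̇)/dt = (0.233843776−0.400011522)/0.037282 = -4.457050
  sinθ=-0.096701, cosθ=0.995313
  F = (M+m)·ẍ + m·l·cosθ·θ̈ − m·l·sinθ·θ̇² = 7.863057 + -1.518436 − -0.005296 = 6.349918
step 3→4:
  ẍ = (ẋ'−ẋ)/dt = (0.700784731−0.594385811)/0.037282 = 2.853895
  θ̈ = (θ̇'−θ̇)/dt = (0.087069766−0.233843776)/0.037282 = -3.936860
  sinθ=-0.081847, cosθ=0.996645
  F = (M+m)·ẍ + m·l·cosθ·θ̈ − m·l·sinθ·θ̇² = 7.022471 + -1.343010 − -0.001532 = 5.680993
step 4→5:
  ẍ = (ẋ'−ẋ)/dt = (0.633377321−0.700784731)/0.037282 = -1.808042
  θ̈ = (θ̇'−θ̇)/dt = (0.130754607−0.087069766)/0.037282 = 1.171741
  sinθ=-0.073156, cosθ=0.997321
  F = (M+m)·ẍ + m·l·cosθ·θ̈ − m·l·sinθ·θ̇² = -4.448980 + 0.399996 − -0.000190 = -4.048794

F_0 = 4.180327 N
F_1 = -6.669842 N
F_2 = 6.349918 N
F_3 = 5.680993 N
F_4 = -4.048794 N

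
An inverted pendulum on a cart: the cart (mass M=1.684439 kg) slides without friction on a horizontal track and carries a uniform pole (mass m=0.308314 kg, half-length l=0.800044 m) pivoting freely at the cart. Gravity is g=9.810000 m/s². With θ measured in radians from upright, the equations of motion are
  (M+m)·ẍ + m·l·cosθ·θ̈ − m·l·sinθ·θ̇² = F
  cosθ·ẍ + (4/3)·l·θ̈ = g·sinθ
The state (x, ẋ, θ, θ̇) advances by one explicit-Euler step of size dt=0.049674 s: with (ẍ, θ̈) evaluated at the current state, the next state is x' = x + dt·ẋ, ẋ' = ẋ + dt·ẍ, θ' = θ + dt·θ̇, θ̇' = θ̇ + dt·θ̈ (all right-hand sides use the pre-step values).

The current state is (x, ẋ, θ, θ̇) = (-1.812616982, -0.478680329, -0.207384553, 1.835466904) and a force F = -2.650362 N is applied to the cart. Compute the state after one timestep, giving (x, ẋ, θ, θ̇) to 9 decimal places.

(-1.836394949, -0.544986422, -0.116209570, 1.802233685)

sinθ=-0.205901202, cosθ=0.978572785
temp = (F + m·l·θ̇²·sinθ)/(M+m) = (-2.650362 + -0.171103588)/1.992753 = -1.415863174
θ̈ = (g·sinθ − cosθ·temp)/(l·(4/3 − m·cos²θ/(M+m))) = -0.669026435
ẍ = temp − m·l·θ̈·cosθ/(M+m) = -1.334824923
Euler: x'=-1.812616982+0.049674·-0.478680329=-1.836394949, ẋ'=-0.478680329+0.049674·-1.334824923=-0.544986422
       θ'=-0.207384553+0.049674·1.835466904=-0.116209570, θ̇'=1.835466904+0.049674·-0.669026435=1.802233685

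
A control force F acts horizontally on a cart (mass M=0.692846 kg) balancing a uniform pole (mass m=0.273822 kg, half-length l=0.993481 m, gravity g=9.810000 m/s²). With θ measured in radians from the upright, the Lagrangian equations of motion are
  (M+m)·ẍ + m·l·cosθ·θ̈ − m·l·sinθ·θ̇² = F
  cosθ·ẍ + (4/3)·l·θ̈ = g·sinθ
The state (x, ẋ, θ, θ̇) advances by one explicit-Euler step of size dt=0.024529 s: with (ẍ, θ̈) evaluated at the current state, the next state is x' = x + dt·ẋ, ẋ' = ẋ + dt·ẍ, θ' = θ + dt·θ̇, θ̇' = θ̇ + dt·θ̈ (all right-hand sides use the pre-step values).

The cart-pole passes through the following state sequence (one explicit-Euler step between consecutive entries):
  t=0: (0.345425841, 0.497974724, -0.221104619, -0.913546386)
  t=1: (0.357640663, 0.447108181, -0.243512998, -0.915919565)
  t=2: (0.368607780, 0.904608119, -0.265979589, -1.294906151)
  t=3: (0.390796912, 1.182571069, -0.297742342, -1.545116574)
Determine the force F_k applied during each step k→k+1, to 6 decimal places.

F_0 = -1.980498 N
F_1 = 14.005611 N
F_2 = 8.396835 N

step 0→1:
  ẍ = (ẋ'−ẋ)/dt = (0.447108181−0.497974724)/0.024529 = -2.073731
  θ̈ = (θ̇'−θ̇)/dt = (-0.915919565−-0.913546386)/0.024529 = -0.096750
  sinθ=-0.219307, cosθ=0.975656
  F = (M+m)·ẍ + m·l·cosθ·θ̈ − m·l·sinθ·θ̇² = -2.004609 + -0.025679 − -0.049790 = -1.980498
step 1→2:
  ẍ = (ẋ'−ẋ)/dt = (0.904608119−0.447108181)/0.024529 = 18.651390
  θ̈ = (θ̇'−θ̇)/dt = (-1.294906151−-0.915919565)/0.024529 = -15.450552
  sinθ=-0.241113, cosθ=0.970497
  F = (M+m)·ẍ + m·l·cosθ·θ̈ − m·l·sinθ·θ̇² = 18.029702 + -4.079116 − -0.055026 = 14.005611
step 2→3:
  ẍ = (ẋ'−ẋ)/dt = (1.182571069−0.904608119)/0.024529 = 11.332013
  θ̈ = (θ̇'−θ̇)/dt = (-1.545116574−-1.294906151)/0.024529 = -10.200596
  sinθ=-0.262855, cosθ=0.964835
  F = (M+m)·ẍ + m·l·cosθ·θ̈ − m·l·sinθ·θ̇² = 10.954294 + -2.677360 − -0.119900 = 8.396835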